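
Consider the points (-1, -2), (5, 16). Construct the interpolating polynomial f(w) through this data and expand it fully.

f(w) = 3w + 1

L_0(w) = (w - 5) / [-6] = -(1/6)w + 5/6
L_1(w) = (w + 1) / [6] = (1/6)w + 1/6
f(w) = (-2)·L_0 + 16·L_1
  (-2)·L_0(w) = (1/3)w - 5/3
  16·L_1(w) = (8/3)w + 8/3
Adding term by term: 3w + 1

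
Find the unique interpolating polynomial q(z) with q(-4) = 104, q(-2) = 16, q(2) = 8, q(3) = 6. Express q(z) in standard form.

q(z) = -z^3 + 3z^2 + 2z

Newton's divided differences:
q[-4,-2] = (16 - 104) / (-2 - (-4)) = -44
q[-2,2] = (8 - 16) / (2 - (-2)) = -2
q[2,3] = (6 - 8) / (3 - 2) = -2
q[-4,-2,2] = (-2 - (-44)) / (2 - (-4)) = 7
q[-2,2,3] = (-2 - (-2)) / (3 - (-2)) = 0
q[-4,-2,2,3] = (0 - 7) / (3 - (-4)) = -1
q(z) = 104 + (-44)·(z + 4) + 7·(z + 4)(z + 2) + (-1)·(z + 4)(z + 2)(z - 2)
Expanding: q(z) = -z^3 + 3z^2 + 2z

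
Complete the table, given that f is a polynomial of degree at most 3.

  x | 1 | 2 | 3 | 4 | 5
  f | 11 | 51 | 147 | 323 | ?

603

The 4 known values determine f uniquely (degree ≤ 3).
Evaluate each Lagrange basis at x = 5:
L_0(5) = (3)·(2)·(1)/[(-1)·(-2)·(-3)] = -1
L_1(5) = (4)·(2)·(1)/[(1)·(-1)·(-2)] = 4
L_2(5) = (4)·(3)·(1)/[(2)·(1)·(-1)] = -6
L_3(5) = (4)·(3)·(2)/[(3)·(2)·(1)] = 4
Sum: 11·(-1) + 51·(4) + 147·(-6) + 323·(4) = 603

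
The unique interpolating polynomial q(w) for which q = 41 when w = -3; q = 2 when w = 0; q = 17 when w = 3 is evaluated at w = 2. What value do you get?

Using Newton's divided-difference form:
q[-3,0] = (2 - 41) / (0 - (-3)) = -13
q[0,3] = (17 - 2) / (3 - 0) = 5
q[-3,0,3] = (5 - (-13)) / (3 - (-3)) = 3
q(2) = 41 + (-13)·(5) + 3·(5)·(2) = 6

6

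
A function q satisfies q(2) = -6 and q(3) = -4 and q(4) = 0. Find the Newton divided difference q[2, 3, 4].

q[2,3] = (-4 - (-6)) / (3 - 2) = 2
q[3,4] = (0 - (-4)) / (4 - 3) = 4
q[2,3,4] = (4 - 2) / (4 - 2) = 1

1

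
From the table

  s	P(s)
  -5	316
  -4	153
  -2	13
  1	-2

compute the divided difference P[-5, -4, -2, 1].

-3

P[-5,-4] = (153 - 316) / (-4 - (-5)) = -163
P[-4,-2] = (13 - 153) / (-2 - (-4)) = -70
P[-2,1] = (-2 - 13) / (1 - (-2)) = -5
P[-5,-4,-2] = (-70 - (-163)) / (-2 - (-5)) = 31
P[-4,-2,1] = (-5 - (-70)) / (1 - (-4)) = 13
P[-5,-4,-2,1] = (13 - 31) / (1 - (-5)) = -3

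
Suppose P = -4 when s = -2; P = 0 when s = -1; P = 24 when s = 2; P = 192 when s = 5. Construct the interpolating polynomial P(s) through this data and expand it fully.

P(s) = s^3 + 2s^2 + 3s + 2

L_0(s) = (s + 1)(s - 2)(s - 5) / [-28] = -(1/28)s^3 + (3/14)s^2 - (3/28)s - 5/14
L_1(s) = (s + 2)(s - 2)(s - 5) / [18] = (1/18)s^3 - (5/18)s^2 - (2/9)s + 10/9
L_2(s) = (s + 2)(s + 1)(s - 5) / [-36] = -(1/36)s^3 + (1/18)s^2 + (13/36)s + 5/18
L_3(s) = (s + 2)(s + 1)(s - 2) / [126] = (1/126)s^3 + (1/126)s^2 - (2/63)s - 2/63
P(s) = (-4)·L_0 + 0·L_1 + 24·L_2 + 192·L_3
  (-4)·L_0(s) = (1/7)s^3 - (6/7)s^2 + (3/7)s + 10/7
  0·L_1(s) = 0
  24·L_2(s) = -(2/3)s^3 + (4/3)s^2 + (26/3)s + 20/3
  192·L_3(s) = (32/21)s^3 + (32/21)s^2 - (128/21)s - 128/21
Adding term by term: s^3 + 2s^2 + 3s + 2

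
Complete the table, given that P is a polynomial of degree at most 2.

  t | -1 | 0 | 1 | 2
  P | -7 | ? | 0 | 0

The 3 known values determine P uniquely (degree ≤ 2).
L_0(0) = (-1)·(-2)/[(-2)·(-3)] = 1/3
L_1(0) = (1)·(-2)/[(2)·(-1)] = 1
L_2(0) = (1)·(-1)/[(3)·(1)] = -1/3
Sum: (-7)·(1/3) + 0 + 0 = -7/3

-7/3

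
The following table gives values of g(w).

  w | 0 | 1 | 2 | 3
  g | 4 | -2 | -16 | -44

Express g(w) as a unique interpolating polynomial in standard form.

Newton's divided differences:
g[0,1] = (-2 - 4) / (1 - 0) = -6
g[1,2] = (-16 - (-2)) / (2 - 1) = -14
g[2,3] = (-44 - (-16)) / (3 - 2) = -28
g[0,1,2] = (-14 - (-6)) / (2 - 0) = -4
g[1,2,3] = (-28 - (-14)) / (3 - 1) = -7
g[0,1,2,3] = (-7 - (-4)) / (3 - 0) = -1
g(w) = 4 + (-6)·w + (-4)·w(w - 1) + (-1)·w(w - 1)(w - 2)
Expanding: g(w) = -w^3 - w^2 - 4w + 4

g(w) = -w^3 - w^2 - 4w + 4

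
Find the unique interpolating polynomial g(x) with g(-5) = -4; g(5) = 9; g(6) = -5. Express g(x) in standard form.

g(x) = -(153/110)x^2 + (13/10)x + 410/11

Newton's divided differences:
g[-5,5] = (9 - (-4)) / (5 - (-5)) = 13/10
g[5,6] = (-5 - 9) / (6 - 5) = -14
g[-5,5,6] = (-14 - 13/10) / (6 - (-5)) = -153/110
g(x) = -4 + (13/10)·(x + 5) + (-153/110)·(x + 5)(x - 5)
Expanding: g(x) = -(153/110)x^2 + (13/10)x + 410/11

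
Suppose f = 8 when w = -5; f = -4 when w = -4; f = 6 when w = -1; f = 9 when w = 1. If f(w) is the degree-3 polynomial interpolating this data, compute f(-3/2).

125/48

L_0(-3/2) = (5/2)·(-1/2)·(-5/2)/[(-1)·(-4)·(-6)] = -25/192
L_1(-3/2) = (7/2)·(-1/2)·(-5/2)/[(1)·(-3)·(-5)] = 7/24
L_2(-3/2) = (7/2)·(5/2)·(-5/2)/[(4)·(3)·(-2)] = 175/192
L_3(-3/2) = (7/2)·(5/2)·(-1/2)/[(6)·(5)·(2)] = -7/96
Sum: 8·(-25/192) + (-4)·(7/24) + 6·(175/192) + 9·(-7/96) = 125/48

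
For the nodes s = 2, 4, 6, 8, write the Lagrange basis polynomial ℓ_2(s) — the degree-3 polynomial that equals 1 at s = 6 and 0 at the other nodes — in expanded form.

ℓ_2(s) = (s - 2)(s - 4)(s - 8) / [(4)·(2)·(-2)]
       = (s^3 - 14s^2 + 56s - 64) / (-16)

ℓ_2(s) = -(1/16)s^3 + (7/8)s^2 - (7/2)s + 4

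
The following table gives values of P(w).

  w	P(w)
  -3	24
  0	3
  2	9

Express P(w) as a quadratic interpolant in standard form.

P(w) = 2w^2 - w + 3

Build the Lagrange basis polynomials:
L_0(w) = w(w - 2) / [15] = (1/15)w^2 - (2/15)w
L_1(w) = (w + 3)(w - 2) / [-6] = -(1/6)w^2 - (1/6)w + 1
L_2(w) = (w + 3)w / [10] = (1/10)w^2 + (3/10)w
P(w) = 24·L_0 + 3·L_1 + 9·L_2
  24·L_0(w) = (8/5)w^2 - (16/5)w
  3·L_1(w) = -(1/2)w^2 - (1/2)w + 3
  9·L_2(w) = (9/10)w^2 + (27/10)w
Adding term by term: 2w^2 - w + 3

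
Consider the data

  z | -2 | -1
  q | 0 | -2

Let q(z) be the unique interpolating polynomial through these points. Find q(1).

-6

Evaluate each Lagrange basis at z = 1:
L_0(1) = (2)/[(-1)] = -2
L_1(1) = (3)/[(1)] = 3
Sum: 0 + (-2)·(3) = -6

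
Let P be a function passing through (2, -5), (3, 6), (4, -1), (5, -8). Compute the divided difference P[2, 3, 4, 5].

P[2,3] = (6 - (-5)) / (3 - 2) = 11
P[3,4] = (-1 - 6) / (4 - 3) = -7
P[4,5] = (-8 - (-1)) / (5 - 4) = -7
P[2,3,4] = (-7 - 11) / (4 - 2) = -9
P[3,4,5] = (-7 - (-7)) / (5 - 3) = 0
P[2,3,4,5] = (0 - (-9)) / (5 - 2) = 3

3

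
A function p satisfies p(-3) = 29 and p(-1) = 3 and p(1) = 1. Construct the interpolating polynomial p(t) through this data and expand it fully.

p(t) = 3t^2 - t - 1

L_0(t) = (t + 1)(t - 1) / [8] = (1/8)t^2 - 1/8
L_1(t) = (t + 3)(t - 1) / [-4] = -(1/4)t^2 - (1/2)t + 3/4
L_2(t) = (t + 3)(t + 1) / [8] = (1/8)t^2 + (1/2)t + 3/8
p(t) = 29·L_0 + 3·L_1 + 1·L_2
  29·L_0(t) = (29/8)t^2 - 29/8
  3·L_1(t) = -(3/4)t^2 - (3/2)t + 9/4
  1·L_2(t) = (1/8)t^2 + (1/2)t + 3/8
Adding term by term: 3t^2 - t - 1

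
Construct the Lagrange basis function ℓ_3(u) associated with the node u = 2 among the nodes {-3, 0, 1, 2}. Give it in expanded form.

ℓ_3(u) = (1/10)u^3 + (1/5)u^2 - (3/10)u

ℓ_3(u) = (u + 3)u(u - 1) / [(5)·(2)·(1)]
       = (u^3 + 2u^2 - 3u) / (10)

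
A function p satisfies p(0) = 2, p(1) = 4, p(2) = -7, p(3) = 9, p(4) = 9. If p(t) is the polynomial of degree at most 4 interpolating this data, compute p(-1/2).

Evaluate each Lagrange basis at t = -1/2:
L_0(-1/2) = (-3/2)·(-5/2)·(-7/2)·(-9/2)/[(-1)·(-2)·(-3)·(-4)] = 315/128
L_1(-1/2) = (-1/2)·(-5/2)·(-7/2)·(-9/2)/[(1)·(-1)·(-2)·(-3)] = -105/32
L_2(-1/2) = (-1/2)·(-3/2)·(-7/2)·(-9/2)/[(2)·(1)·(-1)·(-2)] = 189/64
L_3(-1/2) = (-1/2)·(-3/2)·(-5/2)·(-9/2)/[(3)·(2)·(1)·(-1)] = -45/32
L_4(-1/2) = (-1/2)·(-3/2)·(-5/2)·(-7/2)/[(4)·(3)·(2)·(1)] = 35/128
Sum: 2·(315/128) + 4·(-105/32) + (-7)·(189/64) + 9·(-45/32) + 9·(35/128) = -5001/128

-5001/128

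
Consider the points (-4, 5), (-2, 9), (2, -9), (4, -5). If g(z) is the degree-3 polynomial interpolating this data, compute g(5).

95/16

Evaluate each Lagrange basis at z = 5:
L_0(5) = (7)·(3)·(1)/[(-2)·(-6)·(-8)] = -7/32
L_1(5) = (9)·(3)·(1)/[(2)·(-4)·(-6)] = 9/16
L_2(5) = (9)·(7)·(1)/[(6)·(4)·(-2)] = -21/16
L_3(5) = (9)·(7)·(3)/[(8)·(6)·(2)] = 63/32
Sum: 5·(-7/32) + 9·(9/16) + (-9)·(-21/16) + (-5)·(63/32) = 95/16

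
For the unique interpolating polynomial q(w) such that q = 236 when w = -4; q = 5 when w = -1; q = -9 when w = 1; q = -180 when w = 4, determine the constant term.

L_0(w) = (w + 1)(w - 1)(w - 4) / [-120] = -(1/120)w^3 + (1/30)w^2 + (1/120)w - 1/30
L_1(w) = (w + 4)(w - 1)(w - 4) / [30] = (1/30)w^3 - (1/30)w^2 - (8/15)w + 8/15
L_2(w) = (w + 4)(w + 1)(w - 4) / [-30] = -(1/30)w^3 - (1/30)w^2 + (8/15)w + 8/15
L_3(w) = (w + 4)(w + 1)(w - 1) / [120] = (1/120)w^3 + (1/30)w^2 - (1/120)w - 1/30
q(w) = 236·L_0 + 5·L_1 + (-9)·L_2 + (-180)·L_3
Only the constant term is needed; take it from each L_i and combine:
236·(-1/30) + 5·(8/15) + (-9)·(8/15) + (-180)·(-1/30) = -4

-4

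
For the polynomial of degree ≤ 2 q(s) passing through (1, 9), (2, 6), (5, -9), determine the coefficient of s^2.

Build the Lagrange basis polynomials:
L_0(s) = (s - 2)(s - 5) / [4] = (1/4)s^2 - (7/4)s + 5/2
L_1(s) = (s - 1)(s - 5) / [-3] = -(1/3)s^2 + 2s - 5/3
L_2(s) = (s - 1)(s - 2) / [12] = (1/12)s^2 - (1/4)s + 1/6
q(s) = 9·L_0 + 6·L_1 + (-9)·L_2
Only the coefficient of s^2 is needed; take it from each L_i and combine:
9·(1/4) + 6·(-1/3) + (-9)·(1/12) = -1/2

-1/2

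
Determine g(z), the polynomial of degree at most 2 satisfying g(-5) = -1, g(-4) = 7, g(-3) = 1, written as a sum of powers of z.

Build the Lagrange basis polynomials:
L_0(z) = (z + 4)(z + 3) / [2] = (1/2)z^2 + (7/2)z + 6
L_1(z) = (z + 5)(z + 3) / [-1] = -z^2 - 8z - 15
L_2(z) = (z + 5)(z + 4) / [2] = (1/2)z^2 + (9/2)z + 10
g(z) = (-1)·L_0 + 7·L_1 + 1·L_2
  (-1)·L_0(z) = -(1/2)z^2 - (7/2)z - 6
  7·L_1(z) = -7z^2 - 56z - 105
  1·L_2(z) = (1/2)z^2 + (9/2)z + 10
Adding term by term: -7z^2 - 55z - 101

g(z) = -7z^2 - 55z - 101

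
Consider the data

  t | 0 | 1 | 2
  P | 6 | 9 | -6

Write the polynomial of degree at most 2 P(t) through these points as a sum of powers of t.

L_0(t) = (t - 1)(t - 2) / [2] = (1/2)t^2 - (3/2)t + 1
L_1(t) = t(t - 2) / [-1] = -t^2 + 2t
L_2(t) = t(t - 1) / [2] = (1/2)t^2 - (1/2)t
P(t) = 6·L_0 + 9·L_1 + (-6)·L_2
  6·L_0(t) = 3t^2 - 9t + 6
  9·L_1(t) = -9t^2 + 18t
  (-6)·L_2(t) = -3t^2 + 3t
Adding term by term: -9t^2 + 12t + 6

P(t) = -9t^2 + 12t + 6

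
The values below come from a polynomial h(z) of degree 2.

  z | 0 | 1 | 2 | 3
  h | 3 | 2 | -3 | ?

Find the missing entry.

The 3 known values determine h uniquely (degree ≤ 2).
Evaluate each Lagrange basis at z = 3:
L_0(3) = (2)·(1)/[(-1)·(-2)] = 1
L_1(3) = (3)·(1)/[(1)·(-1)] = -3
L_2(3) = (3)·(2)/[(2)·(1)] = 3
Sum: 3·(1) + 2·(-3) + (-3)·(3) = -12

-12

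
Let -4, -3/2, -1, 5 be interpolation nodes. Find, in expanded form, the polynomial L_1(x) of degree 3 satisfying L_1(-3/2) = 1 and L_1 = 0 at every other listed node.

L_1(x) = (8/65)x^3 - (168/65)x - 32/13

L_1(x) = (x + 4)(x + 1)(x - 5) / [(5/2)·(-1/2)·(-13/2)]
       = (x^3 - 21x - 20) / (65/8)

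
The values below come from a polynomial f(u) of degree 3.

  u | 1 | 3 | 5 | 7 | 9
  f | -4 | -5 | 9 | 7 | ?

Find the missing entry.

The 4 known values determine f uniquely (degree ≤ 3).
L_0(9) = (6)·(4)·(2)/[(-2)·(-4)·(-6)] = -1
L_1(9) = (8)·(4)·(2)/[(2)·(-2)·(-4)] = 4
L_2(9) = (8)·(6)·(2)/[(4)·(2)·(-2)] = -6
L_3(9) = (8)·(6)·(4)/[(6)·(4)·(2)] = 4
Sum: (-4)·(-1) + (-5)·(4) + 9·(-6) + 7·(4) = -42

-42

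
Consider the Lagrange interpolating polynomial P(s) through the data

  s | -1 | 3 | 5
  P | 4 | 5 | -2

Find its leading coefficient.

-5/8

Build the Lagrange basis polynomials:
L_0(s) = (s - 3)(s - 5) / [24] = (1/24)s^2 - (1/3)s + 5/8
L_1(s) = (s + 1)(s - 5) / [-8] = -(1/8)s^2 + (1/2)s + 5/8
L_2(s) = (s + 1)(s - 3) / [12] = (1/12)s^2 - (1/6)s - 1/4
P(s) = 4·L_0 + 5·L_1 + (-2)·L_2
Only the coefficient of s^2 is needed; take it from each L_i and combine:
4·(1/24) + 5·(-1/8) + (-2)·(1/12) = -5/8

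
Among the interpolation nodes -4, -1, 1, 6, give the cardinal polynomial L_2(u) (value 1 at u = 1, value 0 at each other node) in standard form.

L_2(u) = (u + 4)(u + 1)(u - 6) / [(5)·(2)·(-5)]
       = (u^3 - u^2 - 26u - 24) / (-50)

L_2(u) = -(1/50)u^3 + (1/50)u^2 + (13/25)u + 12/25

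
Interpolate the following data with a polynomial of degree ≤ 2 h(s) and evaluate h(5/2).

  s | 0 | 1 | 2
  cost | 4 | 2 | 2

Using Newton's divided-difference form:
h[0,1] = (2 - 4) / (1 - 0) = -2
h[1,2] = (2 - 2) / (2 - 1) = 0
h[0,1,2] = (0 - (-2)) / (2 - 0) = 1
h(5/2) = 4 + (-2)·(5/2) + 1·(5/2)·(3/2) = 11/4

11/4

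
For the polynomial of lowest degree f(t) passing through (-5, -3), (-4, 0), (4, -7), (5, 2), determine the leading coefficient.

11/72

Build the Lagrange basis polynomials:
L_0(t) = (t + 4)(t - 4)(t - 5) / [-90] = -(1/90)t^3 + (1/18)t^2 + (8/45)t - 8/9
L_1(t) = (t + 5)(t - 4)(t - 5) / [72] = (1/72)t^3 - (1/18)t^2 - (25/72)t + 25/18
L_2(t) = (t + 5)(t + 4)(t - 5) / [-72] = -(1/72)t^3 - (1/18)t^2 + (25/72)t + 25/18
L_3(t) = (t + 5)(t + 4)(t - 4) / [90] = (1/90)t^3 + (1/18)t^2 - (8/45)t - 8/9
f(t) = (-3)·L_0 + 0·L_1 + (-7)·L_2 + 2·L_3
Only the coefficient of t^3 is needed; take it from each L_i and combine:
(-3)·(-1/90) + 0·(1/72) + (-7)·(-1/72) + 2·(1/90) = 11/72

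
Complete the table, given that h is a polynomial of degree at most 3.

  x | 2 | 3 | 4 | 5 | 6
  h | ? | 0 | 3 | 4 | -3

1

The 4 known values determine h uniquely (degree ≤ 3).
Evaluate each Lagrange basis at x = 2:
L_0(2) = (-2)·(-3)·(-4)/[(-1)·(-2)·(-3)] = 4
L_1(2) = (-1)·(-3)·(-4)/[(1)·(-1)·(-2)] = -6
L_2(2) = (-1)·(-2)·(-4)/[(2)·(1)·(-1)] = 4
L_3(2) = (-1)·(-2)·(-3)/[(3)·(2)·(1)] = -1
Sum: 0 + 3·(-6) + 4·(4) + (-3)·(-1) = 1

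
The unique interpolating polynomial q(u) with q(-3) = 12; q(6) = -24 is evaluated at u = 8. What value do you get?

-32

Evaluate each Lagrange basis at u = 8:
L_0(8) = (2)/[(-9)] = -2/9
L_1(8) = (11)/[(9)] = 11/9
Sum: 12·(-2/9) + (-24)·(11/9) = -32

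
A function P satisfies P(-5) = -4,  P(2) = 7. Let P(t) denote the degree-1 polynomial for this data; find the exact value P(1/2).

65/14

Evaluate each Lagrange basis at t = 1/2:
L_0(1/2) = (-3/2)/[(-7)] = 3/14
L_1(1/2) = (11/2)/[(7)] = 11/14
Sum: (-4)·(3/14) + 7·(11/14) = 65/14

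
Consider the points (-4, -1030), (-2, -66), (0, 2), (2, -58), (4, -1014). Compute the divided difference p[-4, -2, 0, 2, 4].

-4

p[-4,-2] = (-66 - (-1030)) / (-2 - (-4)) = 482
p[-2,0] = (2 - (-66)) / (0 - (-2)) = 34
p[0,2] = (-58 - 2) / (2 - 0) = -30
p[2,4] = (-1014 - (-58)) / (4 - 2) = -478
p[-4,-2,0] = (34 - 482) / (0 - (-4)) = -112
p[-2,0,2] = (-30 - 34) / (2 - (-2)) = -16
p[0,2,4] = (-478 - (-30)) / (4 - 0) = -112
p[-4,-2,0,2] = (-16 - (-112)) / (2 - (-4)) = 16
p[-2,0,2,4] = (-112 - (-16)) / (4 - (-2)) = -16
p[-4,-2,0,2,4] = (-16 - 16) / (4 - (-4)) = -4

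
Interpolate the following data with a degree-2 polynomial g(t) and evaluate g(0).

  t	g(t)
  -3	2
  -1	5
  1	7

49/8

Evaluate each Lagrange basis at t = 0:
L_0(0) = (1)·(-1)/[(-2)·(-4)] = -1/8
L_1(0) = (3)·(-1)/[(2)·(-2)] = 3/4
L_2(0) = (3)·(1)/[(4)·(2)] = 3/8
Sum: 2·(-1/8) + 5·(3/4) + 7·(3/8) = 49/8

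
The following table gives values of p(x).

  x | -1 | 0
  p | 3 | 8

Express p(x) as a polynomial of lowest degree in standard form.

p(x) = 5x + 8

Build the Lagrange basis polynomials:
L_0(x) = x / [-1] = -x
L_1(x) = (x + 1) / [1] = x + 1
p(x) = 3·L_0 + 8·L_1
  3·L_0(x) = -3x
  8·L_1(x) = 8x + 8
Adding term by term: 5x + 8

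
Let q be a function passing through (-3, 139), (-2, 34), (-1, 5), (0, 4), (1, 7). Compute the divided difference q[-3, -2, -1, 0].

q[-3,-2] = (34 - 139) / (-2 - (-3)) = -105
q[-2,-1] = (5 - 34) / (-1 - (-2)) = -29
q[-1,0] = (4 - 5) / (0 - (-1)) = -1
q[-3,-2,-1] = (-29 - (-105)) / (-1 - (-3)) = 38
q[-2,-1,0] = (-1 - (-29)) / (0 - (-2)) = 14
q[-3,-2,-1,0] = (14 - 38) / (0 - (-3)) = -8

-8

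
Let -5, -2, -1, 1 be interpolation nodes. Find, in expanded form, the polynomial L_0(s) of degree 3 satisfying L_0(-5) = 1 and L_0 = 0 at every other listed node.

L_0(s) = -(1/72)s^3 - (1/36)s^2 + (1/72)s + 1/36

L_0(s) = (s + 2)(s + 1)(s - 1) / [(-3)·(-4)·(-6)]
       = (s^3 + 2s^2 - s - 2) / (-72)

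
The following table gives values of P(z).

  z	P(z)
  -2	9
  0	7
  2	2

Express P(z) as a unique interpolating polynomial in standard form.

Build the Lagrange basis polynomials:
L_0(z) = z(z - 2) / [8] = (1/8)z^2 - (1/4)z
L_1(z) = (z + 2)(z - 2) / [-4] = -(1/4)z^2 + 1
L_2(z) = (z + 2)z / [8] = (1/8)z^2 + (1/4)z
P(z) = 9·L_0 + 7·L_1 + 2·L_2
  9·L_0(z) = (9/8)z^2 - (9/4)z
  7·L_1(z) = -(7/4)z^2 + 7
  2·L_2(z) = (1/4)z^2 + (1/2)z
Adding term by term: -(3/8)z^2 - (7/4)z + 7

P(z) = -(3/8)z^2 - (7/4)z + 7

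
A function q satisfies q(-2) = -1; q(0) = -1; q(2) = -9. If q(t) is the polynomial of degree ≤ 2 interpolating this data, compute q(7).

-64

Evaluate each Lagrange basis at t = 7:
L_0(7) = (7)·(5)/[(-2)·(-4)] = 35/8
L_1(7) = (9)·(5)/[(2)·(-2)] = -45/4
L_2(7) = (9)·(7)/[(4)·(2)] = 63/8
Sum: (-1)·(35/8) + (-1)·(-45/4) + (-9)·(63/8) = -64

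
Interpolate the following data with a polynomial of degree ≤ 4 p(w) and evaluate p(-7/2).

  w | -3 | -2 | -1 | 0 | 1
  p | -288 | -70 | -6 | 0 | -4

Evaluate each Lagrange basis at w = -7/2:
L_0(-7/2) = (-3/2)·(-5/2)·(-7/2)·(-9/2)/[(-1)·(-2)·(-3)·(-4)] = 315/128
L_1(-7/2) = (-1/2)·(-5/2)·(-7/2)·(-9/2)/[(1)·(-1)·(-2)·(-3)] = -105/32
L_2(-7/2) = (-1/2)·(-3/2)·(-7/2)·(-9/2)/[(2)·(1)·(-1)·(-2)] = 189/64
L_3(-7/2) = (-1/2)·(-3/2)·(-5/2)·(-9/2)/[(3)·(2)·(1)·(-1)] = -45/32
L_4(-7/2) = (-1/2)·(-3/2)·(-5/2)·(-7/2)/[(4)·(3)·(2)·(1)] = 35/128
Sum: (-288)·(315/128) + (-70)·(-105/32) + (-6)·(189/64) + 0 + (-4)·(35/128) = -3983/8

-3983/8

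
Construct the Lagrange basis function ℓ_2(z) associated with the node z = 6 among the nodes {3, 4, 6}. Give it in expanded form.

ℓ_2(z) = (z - 3)(z - 4) / [(3)·(2)]
       = (z^2 - 7z + 12) / (6)

ℓ_2(z) = (1/6)z^2 - (7/6)z + 2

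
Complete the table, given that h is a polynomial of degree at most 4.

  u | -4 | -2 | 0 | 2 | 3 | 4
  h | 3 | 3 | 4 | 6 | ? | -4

489/128

The 5 known values determine h uniquely (degree ≤ 4).
Evaluate each Lagrange basis at u = 3:
L_0(3) = (5)·(3)·(1)·(-1)/[(-2)·(-4)·(-6)·(-8)] = -5/128
L_1(3) = (7)·(3)·(1)·(-1)/[(2)·(-2)·(-4)·(-6)] = 7/32
L_2(3) = (7)·(5)·(1)·(-1)/[(4)·(2)·(-2)·(-4)] = -35/64
L_3(3) = (7)·(5)·(3)·(-1)/[(6)·(4)·(2)·(-2)] = 35/32
L_4(3) = (7)·(5)·(3)·(1)/[(8)·(6)·(4)·(2)] = 35/128
Sum: 3·(-5/128) + 3·(7/32) + 4·(-35/64) + 6·(35/32) + (-4)·(35/128) = 489/128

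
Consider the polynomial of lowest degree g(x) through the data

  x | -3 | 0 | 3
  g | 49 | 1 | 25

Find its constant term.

Build the Lagrange basis polynomials:
L_0(x) = x(x - 3) / [18] = (1/18)x^2 - (1/6)x
L_1(x) = (x + 3)(x - 3) / [-9] = -(1/9)x^2 + 1
L_2(x) = (x + 3)x / [18] = (1/18)x^2 + (1/6)x
g(x) = 49·L_0 + 1·L_1 + 25·L_2
Only the constant term is needed; take it from each L_i and combine:
49·(0) + 1·(1) + 25·(0) = 1

1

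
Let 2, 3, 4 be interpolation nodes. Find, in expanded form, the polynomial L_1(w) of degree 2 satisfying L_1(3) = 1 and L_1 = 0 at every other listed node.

L_1(w) = (w - 2)(w - 4) / [(1)·(-1)]
       = (w^2 - 6w + 8) / (-1)

L_1(w) = -w^2 + 6w - 8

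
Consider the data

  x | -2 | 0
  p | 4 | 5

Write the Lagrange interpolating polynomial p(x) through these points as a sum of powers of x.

L_0(x) = x / [-2] = -(1/2)x
L_1(x) = (x + 2) / [2] = (1/2)x + 1
p(x) = 4·L_0 + 5·L_1
  4·L_0(x) = -2x
  5·L_1(x) = (5/2)x + 5
Adding term by term: (1/2)x + 5

p(x) = (1/2)x + 5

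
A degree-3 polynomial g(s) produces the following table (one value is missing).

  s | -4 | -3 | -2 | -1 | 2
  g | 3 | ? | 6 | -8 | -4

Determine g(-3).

The 4 known values determine g uniquely (degree ≤ 3).
Evaluate each Lagrange basis at s = -3:
L_0(-3) = (-1)·(-2)·(-5)/[(-2)·(-3)·(-6)] = 5/18
L_1(-3) = (1)·(-2)·(-5)/[(2)·(-1)·(-4)] = 5/4
L_2(-3) = (1)·(-1)·(-5)/[(3)·(1)·(-3)] = -5/9
L_3(-3) = (1)·(-1)·(-2)/[(6)·(4)·(3)] = 1/36
Sum: 3·(5/18) + 6·(5/4) + (-8)·(-5/9) + (-4)·(1/36) = 38/3

38/3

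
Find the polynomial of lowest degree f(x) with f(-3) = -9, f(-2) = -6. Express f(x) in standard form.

Build the Lagrange basis polynomials:
L_0(x) = (x + 2) / [-1] = -x - 2
L_1(x) = (x + 3) / [1] = x + 3
f(x) = (-9)·L_0 + (-6)·L_1
  (-9)·L_0(x) = 9x + 18
  (-6)·L_1(x) = -6x - 18
Adding term by term: 3x

f(x) = 3x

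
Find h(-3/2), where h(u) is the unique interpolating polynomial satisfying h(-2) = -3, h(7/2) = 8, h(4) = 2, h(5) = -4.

1367/84

Evaluate each Lagrange basis at u = -3/2:
L_0(-3/2) = (-5)·(-11/2)·(-13/2)/[(-11/2)·(-6)·(-7)] = 65/84
L_1(-3/2) = (1/2)·(-11/2)·(-13/2)/[(11/2)·(-1/2)·(-3/2)] = 13/3
L_2(-3/2) = (1/2)·(-5)·(-13/2)/[(6)·(1/2)·(-1)] = -65/12
L_3(-3/2) = (1/2)·(-5)·(-11/2)/[(7)·(3/2)·(1)] = 55/42
Sum: (-3)·(65/84) + 8·(13/3) + 2·(-65/12) + (-4)·(55/42) = 1367/84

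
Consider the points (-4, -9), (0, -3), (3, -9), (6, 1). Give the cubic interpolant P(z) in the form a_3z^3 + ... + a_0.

P(z) = (5/36)z^3 - (13/36)z^2 - (13/6)z - 3

Build the Lagrange basis polynomials:
L_0(z) = z(z - 3)(z - 6) / [-280] = -(1/280)z^3 + (9/280)z^2 - (9/140)z
L_1(z) = (z + 4)(z - 3)(z - 6) / [72] = (1/72)z^3 - (5/72)z^2 - (1/4)z + 1
L_2(z) = (z + 4)z(z - 6) / [-63] = -(1/63)z^3 + (2/63)z^2 + (8/21)z
L_3(z) = (z + 4)z(z - 3) / [180] = (1/180)z^3 + (1/180)z^2 - (1/15)z
P(z) = (-9)·L_0 + (-3)·L_1 + (-9)·L_2 + 1·L_3
  (-9)·L_0(z) = (9/280)z^3 - (81/280)z^2 + (81/140)z
  (-3)·L_1(z) = -(1/24)z^3 + (5/24)z^2 + (3/4)z - 3
  (-9)·L_2(z) = (1/7)z^3 - (2/7)z^2 - (24/7)z
  1·L_3(z) = (1/180)z^3 + (1/180)z^2 - (1/15)z
Adding term by term: (5/36)z^3 - (13/36)z^2 - (13/6)z - 3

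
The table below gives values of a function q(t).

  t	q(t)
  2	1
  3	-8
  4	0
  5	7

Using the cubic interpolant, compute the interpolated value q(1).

Evaluate each Lagrange basis at t = 1:
L_0(1) = (-2)·(-3)·(-4)/[(-1)·(-2)·(-3)] = 4
L_1(1) = (-1)·(-3)·(-4)/[(1)·(-1)·(-2)] = -6
L_2(1) = (-1)·(-2)·(-4)/[(2)·(1)·(-1)] = 4
L_3(1) = (-1)·(-2)·(-3)/[(3)·(2)·(1)] = -1
Sum: 1·(4) + (-8)·(-6) + 0 + 7·(-1) = 45

45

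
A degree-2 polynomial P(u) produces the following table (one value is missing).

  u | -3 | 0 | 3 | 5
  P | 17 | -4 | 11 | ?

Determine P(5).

The 3 known values determine P uniquely (degree ≤ 2).
Evaluate each Lagrange basis at u = 5:
L_0(5) = (5)·(2)/[(-3)·(-6)] = 5/9
L_1(5) = (8)·(2)/[(3)·(-3)] = -16/9
L_2(5) = (8)·(5)/[(6)·(3)] = 20/9
Sum: 17·(5/9) + (-4)·(-16/9) + 11·(20/9) = 41

41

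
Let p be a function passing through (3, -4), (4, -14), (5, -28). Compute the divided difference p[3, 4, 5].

p[3,4] = (-14 - (-4)) / (4 - 3) = -10
p[4,5] = (-28 - (-14)) / (5 - 4) = -14
p[3,4,5] = (-14 - (-10)) / (5 - 3) = -2

-2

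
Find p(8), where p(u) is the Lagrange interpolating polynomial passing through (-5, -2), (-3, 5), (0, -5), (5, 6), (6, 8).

-436/75

L_0(8) = (11)·(8)·(3)·(2)/[(-2)·(-5)·(-10)·(-11)] = 12/25
L_1(8) = (13)·(8)·(3)·(2)/[(2)·(-3)·(-8)·(-9)] = -13/9
L_2(8) = (13)·(11)·(3)·(2)/[(5)·(3)·(-5)·(-6)] = 143/75
L_3(8) = (13)·(11)·(8)·(2)/[(10)·(8)·(5)·(-1)] = -143/25
L_4(8) = (13)·(11)·(8)·(3)/[(11)·(9)·(6)·(1)] = 52/9
Sum: (-2)·(12/25) + 5·(-13/9) + (-5)·(143/75) + 6·(-143/25) + 8·(52/9) = -436/75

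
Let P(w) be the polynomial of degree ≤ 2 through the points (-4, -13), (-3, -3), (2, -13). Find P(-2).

Using Newton's divided-difference form:
P[-4,-3] = (-3 - (-13)) / (-3 - (-4)) = 10
P[-3,2] = (-13 - (-3)) / (2 - (-3)) = -2
P[-4,-3,2] = (-2 - 10) / (2 - (-4)) = -2
P(-2) = -13 + 10·(2) + (-2)·(2)·(1) = 3

3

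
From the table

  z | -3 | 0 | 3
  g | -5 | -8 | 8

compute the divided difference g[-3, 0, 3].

19/18

g[-3,0] = (-8 - (-5)) / (0 - (-3)) = -1
g[0,3] = (8 - (-8)) / (3 - 0) = 16/3
g[-3,0,3] = (16/3 - (-1)) / (3 - (-3)) = 19/18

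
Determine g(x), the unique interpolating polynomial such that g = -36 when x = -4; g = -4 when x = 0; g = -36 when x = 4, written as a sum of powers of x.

L_0(x) = x(x - 4) / [32] = (1/32)x^2 - (1/8)x
L_1(x) = (x + 4)(x - 4) / [-16] = -(1/16)x^2 + 1
L_2(x) = (x + 4)x / [32] = (1/32)x^2 + (1/8)x
g(x) = (-36)·L_0 + (-4)·L_1 + (-36)·L_2
  (-36)·L_0(x) = -(9/8)x^2 + (9/2)x
  (-4)·L_1(x) = (1/4)x^2 - 4
  (-36)·L_2(x) = -(9/8)x^2 - (9/2)x
Adding term by term: -2x^2 - 4

g(x) = -2x^2 - 4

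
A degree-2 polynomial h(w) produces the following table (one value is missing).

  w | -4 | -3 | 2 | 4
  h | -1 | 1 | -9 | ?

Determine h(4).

-67/3

The 3 known values determine h uniquely (degree ≤ 2).
Evaluate each Lagrange basis at w = 4:
L_0(4) = (7)·(2)/[(-1)·(-6)] = 7/3
L_1(4) = (8)·(2)/[(1)·(-5)] = -16/5
L_2(4) = (8)·(7)/[(6)·(5)] = 28/15
Sum: (-1)·(7/3) + 1·(-16/5) + (-9)·(28/15) = -67/3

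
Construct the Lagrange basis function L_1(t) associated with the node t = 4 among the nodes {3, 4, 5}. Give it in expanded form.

L_1(t) = (t - 3)(t - 5) / [(1)·(-1)]
       = (t^2 - 8t + 15) / (-1)

L_1(t) = -t^2 + 8t - 15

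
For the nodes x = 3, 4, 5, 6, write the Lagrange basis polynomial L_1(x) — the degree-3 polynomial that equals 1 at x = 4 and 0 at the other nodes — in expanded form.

L_1(x) = (x - 3)(x - 5)(x - 6) / [(1)·(-1)·(-2)]
       = (x^3 - 14x^2 + 63x - 90) / (2)

L_1(x) = (1/2)x^3 - 7x^2 + (63/2)x - 45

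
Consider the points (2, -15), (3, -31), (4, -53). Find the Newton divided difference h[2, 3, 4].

-3

h[2,3] = (-31 - (-15)) / (3 - 2) = -16
h[3,4] = (-53 - (-31)) / (4 - 3) = -22
h[2,3,4] = (-22 - (-16)) / (4 - 2) = -3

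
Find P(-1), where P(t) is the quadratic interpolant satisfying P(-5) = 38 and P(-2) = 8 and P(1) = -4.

2

Evaluate each Lagrange basis at t = -1:
L_0(-1) = (1)·(-2)/[(-3)·(-6)] = -1/9
L_1(-1) = (4)·(-2)/[(3)·(-3)] = 8/9
L_2(-1) = (4)·(1)/[(6)·(3)] = 2/9
Sum: 38·(-1/9) + 8·(8/9) + (-4)·(2/9) = 2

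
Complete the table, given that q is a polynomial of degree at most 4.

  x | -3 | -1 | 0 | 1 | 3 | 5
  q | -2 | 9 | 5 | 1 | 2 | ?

The 5 known values determine q uniquely (degree ≤ 4).
L_0(5) = (6)·(5)·(4)·(2)/[(-2)·(-3)·(-4)·(-6)] = 5/3
L_1(5) = (8)·(5)·(4)·(2)/[(2)·(-1)·(-2)·(-4)] = -20
L_2(5) = (8)·(6)·(4)·(2)/[(3)·(1)·(-1)·(-3)] = 128/3
L_3(5) = (8)·(6)·(5)·(2)/[(4)·(2)·(1)·(-2)] = -30
L_4(5) = (8)·(6)·(5)·(4)/[(6)·(4)·(3)·(2)] = 20/3
Sum: (-2)·(5/3) + 9·(-20) + 5·(128/3) + 1·(-30) + 2·(20/3) = 40/3

40/3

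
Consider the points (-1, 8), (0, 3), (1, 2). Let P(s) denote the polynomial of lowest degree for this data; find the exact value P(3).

L_0(3) = (3)·(2)/[(-1)·(-2)] = 3
L_1(3) = (4)·(2)/[(1)·(-1)] = -8
L_2(3) = (4)·(3)/[(2)·(1)] = 6
Sum: 8·(3) + 3·(-8) + 2·(6) = 12

12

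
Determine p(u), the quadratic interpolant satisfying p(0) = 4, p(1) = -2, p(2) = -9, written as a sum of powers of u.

Newton's divided differences:
p[0,1] = (-2 - 4) / (1 - 0) = -6
p[1,2] = (-9 - (-2)) / (2 - 1) = -7
p[0,1,2] = (-7 - (-6)) / (2 - 0) = -1/2
p(u) = 4 + (-6)·u + (-1/2)·u(u - 1)
Expanding: p(u) = -(1/2)u^2 - (11/2)u + 4

p(u) = -(1/2)u^2 - (11/2)u + 4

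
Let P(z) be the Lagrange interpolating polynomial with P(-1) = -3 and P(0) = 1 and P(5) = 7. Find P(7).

L_0(7) = (7)·(2)/[(-1)·(-6)] = 7/3
L_1(7) = (8)·(2)/[(1)·(-5)] = -16/5
L_2(7) = (8)·(7)/[(6)·(5)] = 28/15
Sum: (-3)·(7/3) + 1·(-16/5) + 7·(28/15) = 43/15

43/15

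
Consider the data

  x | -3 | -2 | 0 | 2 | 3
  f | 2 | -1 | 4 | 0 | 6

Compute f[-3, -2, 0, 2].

-71/120

f[-3,-2] = (-1 - 2) / (-2 - (-3)) = -3
f[-2,0] = (4 - (-1)) / (0 - (-2)) = 5/2
f[0,2] = (0 - 4) / (2 - 0) = -2
f[-3,-2,0] = (5/2 - (-3)) / (0 - (-3)) = 11/6
f[-2,0,2] = (-2 - 5/2) / (2 - (-2)) = -9/8
f[-3,-2,0,2] = (-9/8 - 11/6) / (2 - (-3)) = -71/120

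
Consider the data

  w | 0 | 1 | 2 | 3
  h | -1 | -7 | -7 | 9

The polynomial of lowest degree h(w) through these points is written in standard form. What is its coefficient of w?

L_0(w) = (w - 1)(w - 2)(w - 3) / [-6] = -(1/6)w^3 + w^2 - (11/6)w + 1
L_1(w) = w(w - 2)(w - 3) / [2] = (1/2)w^3 - (5/2)w^2 + 3w
L_2(w) = w(w - 1)(w - 3) / [-2] = -(1/2)w^3 + 2w^2 - (3/2)w
L_3(w) = w(w - 1)(w - 2) / [6] = (1/6)w^3 - (1/2)w^2 + (1/3)w
h(w) = (-1)·L_0 + (-7)·L_1 + (-7)·L_2 + 9·L_3
Only the coefficient of w is needed; take it from each L_i and combine:
(-1)·(-11/6) + (-7)·(3) + (-7)·(-3/2) + 9·(1/3) = -17/3

-17/3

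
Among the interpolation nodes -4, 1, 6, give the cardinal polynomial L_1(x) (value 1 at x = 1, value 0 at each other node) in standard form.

L_1(x) = -(1/25)x^2 + (2/25)x + 24/25

L_1(x) = (x + 4)(x - 6) / [(5)·(-5)]
       = (x^2 - 2x - 24) / (-25)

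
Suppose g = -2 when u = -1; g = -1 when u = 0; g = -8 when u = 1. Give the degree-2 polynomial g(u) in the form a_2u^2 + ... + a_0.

Newton's divided differences:
g[-1,0] = (-1 - (-2)) / (0 - (-1)) = 1
g[0,1] = (-8 - (-1)) / (1 - 0) = -7
g[-1,0,1] = (-7 - 1) / (1 - (-1)) = -4
g(u) = -2 + 1·(u + 1) + (-4)·(u + 1)u
Expanding: g(u) = -4u^2 - 3u - 1

g(u) = -4u^2 - 3u - 1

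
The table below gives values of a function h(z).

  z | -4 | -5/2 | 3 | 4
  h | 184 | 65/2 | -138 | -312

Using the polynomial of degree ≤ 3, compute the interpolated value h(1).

Using Newton's divided-difference form:
h[-4,-5/2] = (65/2 - 184) / (-5/2 - (-4)) = -101
h[-5/2,3] = (-138 - 65/2) / (3 - (-5/2)) = -31
h[3,4] = (-312 - (-138)) / (4 - 3) = -174
h[-4,-5/2,3] = (-31 - (-101)) / (3 - (-4)) = 10
h[-5/2,3,4] = (-174 - (-31)) / (4 - (-5/2)) = -22
h[-4,-5/2,3,4] = (-22 - 10) / (4 - (-4)) = -4
h(1) = 184 + (-101)·(5) + 10·(5)·(7/2) + (-4)·(5)·(7/2)·(-2) = -6

-6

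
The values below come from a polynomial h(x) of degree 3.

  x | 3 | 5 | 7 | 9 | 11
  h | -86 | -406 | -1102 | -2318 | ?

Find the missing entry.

The 4 known values determine h uniquely (degree ≤ 3).
L_0(11) = (6)·(4)·(2)/[(-2)·(-4)·(-6)] = -1
L_1(11) = (8)·(4)·(2)/[(2)·(-2)·(-4)] = 4
L_2(11) = (8)·(6)·(2)/[(4)·(2)·(-2)] = -6
L_3(11) = (8)·(6)·(4)/[(6)·(4)·(2)] = 4
Sum: (-86)·(-1) + (-406)·(4) + (-1102)·(-6) + (-2318)·(4) = -4198

-4198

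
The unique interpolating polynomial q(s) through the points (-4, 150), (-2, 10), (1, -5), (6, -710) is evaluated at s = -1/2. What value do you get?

-25/8

Evaluate each Lagrange basis at s = -1/2:
L_0(-1/2) = (3/2)·(-3/2)·(-13/2)/[(-2)·(-5)·(-10)] = -117/800
L_1(-1/2) = (7/2)·(-3/2)·(-13/2)/[(2)·(-3)·(-8)] = 91/128
L_2(-1/2) = (7/2)·(3/2)·(-13/2)/[(5)·(3)·(-5)] = 91/200
L_3(-1/2) = (7/2)·(3/2)·(-3/2)/[(10)·(8)·(5)] = -63/3200
Sum: 150·(-117/800) + 10·(91/128) + (-5)·(91/200) + (-710)·(-63/3200) = -25/8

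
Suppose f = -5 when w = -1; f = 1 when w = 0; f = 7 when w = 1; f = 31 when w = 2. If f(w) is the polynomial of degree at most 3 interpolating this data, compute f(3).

L_0(3) = (3)·(2)·(1)/[(-1)·(-2)·(-3)] = -1
L_1(3) = (4)·(2)·(1)/[(1)·(-1)·(-2)] = 4
L_2(3) = (4)·(3)·(1)/[(2)·(1)·(-1)] = -6
L_3(3) = (4)·(3)·(2)/[(3)·(2)·(1)] = 4
Sum: (-5)·(-1) + 1·(4) + 7·(-6) + 31·(4) = 91

91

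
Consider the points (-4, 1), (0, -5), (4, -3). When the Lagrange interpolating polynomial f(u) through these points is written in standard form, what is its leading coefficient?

1/4

The leading coefficient equals the top divided difference f[-4,0,4].
f[-4,0] = (-5 - 1) / (0 - (-4)) = -3/2
f[0,4] = (-3 - (-5)) / (4 - 0) = 1/2
f[-4,0,4] = (1/2 - (-3/2)) / (4 - (-4)) = 1/4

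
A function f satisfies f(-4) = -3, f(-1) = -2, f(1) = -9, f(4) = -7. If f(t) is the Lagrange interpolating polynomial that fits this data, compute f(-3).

7/15

L_0(-3) = (-2)·(-4)·(-7)/[(-3)·(-5)·(-8)] = 7/15
L_1(-3) = (1)·(-4)·(-7)/[(3)·(-2)·(-5)] = 14/15
L_2(-3) = (1)·(-2)·(-7)/[(5)·(2)·(-3)] = -7/15
L_3(-3) = (1)·(-2)·(-4)/[(8)·(5)·(3)] = 1/15
Sum: (-3)·(7/15) + (-2)·(14/15) + (-9)·(-7/15) + (-7)·(1/15) = 7/15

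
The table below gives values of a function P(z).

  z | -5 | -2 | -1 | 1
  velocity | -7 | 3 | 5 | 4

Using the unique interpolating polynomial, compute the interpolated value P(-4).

-7/2

Evaluate each Lagrange basis at z = -4:
L_0(-4) = (-2)·(-3)·(-5)/[(-3)·(-4)·(-6)] = 5/12
L_1(-4) = (1)·(-3)·(-5)/[(3)·(-1)·(-3)] = 5/3
L_2(-4) = (1)·(-2)·(-5)/[(4)·(1)·(-2)] = -5/4
L_3(-4) = (1)·(-2)·(-3)/[(6)·(3)·(2)] = 1/6
Sum: (-7)·(5/12) + 3·(5/3) + 5·(-5/4) + 4·(1/6) = -7/2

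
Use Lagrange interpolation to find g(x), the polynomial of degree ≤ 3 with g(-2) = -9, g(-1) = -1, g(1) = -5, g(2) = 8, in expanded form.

L_0(x) = (x + 1)(x - 1)(x - 2) / [-12] = -(1/12)x^3 + (1/6)x^2 + (1/12)x - 1/6
L_1(x) = (x + 2)(x - 1)(x - 2) / [6] = (1/6)x^3 - (1/6)x^2 - (2/3)x + 2/3
L_2(x) = (x + 2)(x + 1)(x - 2) / [-6] = -(1/6)x^3 - (1/6)x^2 + (2/3)x + 2/3
L_3(x) = (x + 2)(x + 1)(x - 1) / [12] = (1/12)x^3 + (1/6)x^2 - (1/12)x - 1/6
g(x) = (-9)·L_0 + (-1)·L_1 + (-5)·L_2 + 8·L_3
  (-9)·L_0(x) = (3/4)x^3 - (3/2)x^2 - (3/4)x + 3/2
  (-1)·L_1(x) = -(1/6)x^3 + (1/6)x^2 + (2/3)x - 2/3
  (-5)·L_2(x) = (5/6)x^3 + (5/6)x^2 - (10/3)x - 10/3
  8·L_3(x) = (2/3)x^3 + (4/3)x^2 - (2/3)x - 4/3
Adding term by term: (25/12)x^3 + (5/6)x^2 - (49/12)x - 23/6

g(x) = (25/12)x^3 + (5/6)x^2 - (49/12)x - 23/6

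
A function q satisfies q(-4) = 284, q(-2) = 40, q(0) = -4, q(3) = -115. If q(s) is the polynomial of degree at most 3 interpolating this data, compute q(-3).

Evaluate each Lagrange basis at s = -3:
L_0(-3) = (-1)·(-3)·(-6)/[(-2)·(-4)·(-7)] = 9/28
L_1(-3) = (1)·(-3)·(-6)/[(2)·(-2)·(-5)] = 9/10
L_2(-3) = (1)·(-1)·(-6)/[(4)·(2)·(-3)] = -1/4
L_3(-3) = (1)·(-1)·(-3)/[(7)·(5)·(3)] = 1/35
Sum: 284·(9/28) + 40·(9/10) + (-4)·(-1/4) + (-115)·(1/35) = 125

125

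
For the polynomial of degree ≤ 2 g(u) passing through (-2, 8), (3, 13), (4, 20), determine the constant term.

4

Build the Lagrange basis polynomials:
L_0(u) = (u - 3)(u - 4) / [30] = (1/30)u^2 - (7/30)u + 2/5
L_1(u) = (u + 2)(u - 4) / [-5] = -(1/5)u^2 + (2/5)u + 8/5
L_2(u) = (u + 2)(u - 3) / [6] = (1/6)u^2 - (1/6)u - 1
g(u) = 8·L_0 + 13·L_1 + 20·L_2
Only the constant term is needed; take it from each L_i and combine:
8·(2/5) + 13·(8/5) + 20·(-1) = 4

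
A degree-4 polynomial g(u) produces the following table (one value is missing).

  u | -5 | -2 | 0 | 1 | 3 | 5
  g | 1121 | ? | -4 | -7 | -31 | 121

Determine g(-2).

The 5 known values determine g uniquely (degree ≤ 4).
Evaluate each Lagrange basis at u = -2:
L_0(-2) = (-2)·(-3)·(-5)·(-7)/[(-5)·(-6)·(-8)·(-10)] = 7/80
L_1(-2) = (3)·(-3)·(-5)·(-7)/[(5)·(-1)·(-3)·(-5)] = 21/5
L_2(-2) = (3)·(-2)·(-5)·(-7)/[(6)·(1)·(-2)·(-4)] = -35/8
L_3(-2) = (3)·(-2)·(-3)·(-7)/[(8)·(3)·(2)·(-2)] = 21/16
L_4(-2) = (3)·(-2)·(-3)·(-5)/[(10)·(5)·(4)·(2)] = -9/40
Sum: 1121·(7/80) + (-4)·(21/5) + (-7)·(-35/8) + (-31)·(21/16) + 121·(-9/40) = 44

44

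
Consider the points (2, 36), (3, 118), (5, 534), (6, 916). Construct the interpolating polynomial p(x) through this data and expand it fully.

p(x) = 4x^3 + 2x^2 - 4x + 4

Build the Lagrange basis polynomials:
L_0(x) = (x - 3)(x - 5)(x - 6) / [-12] = -(1/12)x^3 + (7/6)x^2 - (21/4)x + 15/2
L_1(x) = (x - 2)(x - 5)(x - 6) / [6] = (1/6)x^3 - (13/6)x^2 + (26/3)x - 10
L_2(x) = (x - 2)(x - 3)(x - 6) / [-6] = -(1/6)x^3 + (11/6)x^2 - 6x + 6
L_3(x) = (x - 2)(x - 3)(x - 5) / [12] = (1/12)x^3 - (5/6)x^2 + (31/12)x - 5/2
p(x) = 36·L_0 + 118·L_1 + 534·L_2 + 916·L_3
  36·L_0(x) = -3x^3 + 42x^2 - 189x + 270
  118·L_1(x) = (59/3)x^3 - (767/3)x^2 + (3068/3)x - 1180
  534·L_2(x) = -89x^3 + 979x^2 - 3204x + 3204
  916·L_3(x) = (229/3)x^3 - (2290/3)x^2 + (7099/3)x - 2290
Adding term by term: 4x^3 + 2x^2 - 4x + 4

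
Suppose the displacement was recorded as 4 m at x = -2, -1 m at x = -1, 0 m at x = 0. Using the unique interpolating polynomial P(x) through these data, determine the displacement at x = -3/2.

Using Newton's divided-difference form:
P[-2,-1] = (-1 - 4) / (-1 - (-2)) = -5
P[-1,0] = (0 - (-1)) / (0 - (-1)) = 1
P[-2,-1,0] = (1 - (-5)) / (0 - (-2)) = 3
P(-3/2) = 4 + (-5)·(1/2) + 3·(1/2)·(-1/2) = 3/4

3/4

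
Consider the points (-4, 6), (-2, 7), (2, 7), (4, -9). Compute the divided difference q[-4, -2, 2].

-1/12

q[-4,-2] = (7 - 6) / (-2 - (-4)) = 1/2
q[-2,2] = (7 - 7) / (2 - (-2)) = 0
q[-4,-2,2] = (0 - 1/2) / (2 - (-4)) = -1/12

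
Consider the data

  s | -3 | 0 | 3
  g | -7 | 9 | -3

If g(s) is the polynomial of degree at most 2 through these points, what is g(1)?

L_0(1) = (1)·(-2)/[(-3)·(-6)] = -1/9
L_1(1) = (4)·(-2)/[(3)·(-3)] = 8/9
L_2(1) = (4)·(1)/[(6)·(3)] = 2/9
Sum: (-7)·(-1/9) + 9·(8/9) + (-3)·(2/9) = 73/9

73/9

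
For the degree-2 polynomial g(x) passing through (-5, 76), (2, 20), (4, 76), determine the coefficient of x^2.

The leading coefficient equals the top divided difference g[-5,2,4].
g[-5,2] = (20 - 76) / (2 - (-5)) = -8
g[2,4] = (76 - 20) / (4 - 2) = 28
g[-5,2,4] = (28 - (-8)) / (4 - (-5)) = 4

4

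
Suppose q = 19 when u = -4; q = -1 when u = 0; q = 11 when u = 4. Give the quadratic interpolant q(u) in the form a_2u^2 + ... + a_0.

q(u) = u^2 - u - 1

Newton's divided differences:
q[-4,0] = (-1 - 19) / (0 - (-4)) = -5
q[0,4] = (11 - (-1)) / (4 - 0) = 3
q[-4,0,4] = (3 - (-5)) / (4 - (-4)) = 1
q(u) = 19 + (-5)·(u + 4) + 1·(u + 4)u
Expanding: q(u) = u^2 - u - 1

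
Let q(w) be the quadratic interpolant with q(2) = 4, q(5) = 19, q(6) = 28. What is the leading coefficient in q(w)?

1

The leading coefficient equals the top divided difference q[2,5,6].
q[2,5] = (19 - 4) / (5 - 2) = 5
q[5,6] = (28 - 19) / (6 - 5) = 9
q[2,5,6] = (9 - 5) / (6 - 2) = 1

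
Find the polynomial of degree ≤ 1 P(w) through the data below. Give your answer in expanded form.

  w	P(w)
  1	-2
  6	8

P(w) = 2w - 4

Build the Lagrange basis polynomials:
L_0(w) = (w - 6) / [-5] = -(1/5)w + 6/5
L_1(w) = (w - 1) / [5] = (1/5)w - 1/5
P(w) = (-2)·L_0 + 8·L_1
  (-2)·L_0(w) = (2/5)w - 12/5
  8·L_1(w) = (8/5)w - 8/5
Adding term by term: 2w - 4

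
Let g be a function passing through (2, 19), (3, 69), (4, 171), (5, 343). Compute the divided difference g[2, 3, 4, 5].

3

g[2,3] = (69 - 19) / (3 - 2) = 50
g[3,4] = (171 - 69) / (4 - 3) = 102
g[4,5] = (343 - 171) / (5 - 4) = 172
g[2,3,4] = (102 - 50) / (4 - 2) = 26
g[3,4,5] = (172 - 102) / (5 - 3) = 35
g[2,3,4,5] = (35 - 26) / (5 - 2) = 3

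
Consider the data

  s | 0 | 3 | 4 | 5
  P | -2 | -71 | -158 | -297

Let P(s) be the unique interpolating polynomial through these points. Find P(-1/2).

Using Newton's divided-difference form:
P[0,3] = (-71 - (-2)) / (3 - 0) = -23
P[3,4] = (-158 - (-71)) / (4 - 3) = -87
P[4,5] = (-297 - (-158)) / (5 - 4) = -139
P[0,3,4] = (-87 - (-23)) / (4 - 0) = -16
P[3,4,5] = (-139 - (-87)) / (5 - 3) = -26
P[0,3,4,5] = (-26 - (-16)) / (5 - 0) = -2
P(-1/2) = -2 + (-23)·(-1/2) + (-16)·(-1/2)·(-7/2) + (-2)·(-1/2)·(-7/2)·(-9/2) = -11/4

-11/4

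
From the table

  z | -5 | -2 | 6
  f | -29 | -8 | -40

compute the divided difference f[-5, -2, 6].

f[-5,-2] = (-8 - (-29)) / (-2 - (-5)) = 7
f[-2,6] = (-40 - (-8)) / (6 - (-2)) = -4
f[-5,-2,6] = (-4 - 7) / (6 - (-5)) = -1

-1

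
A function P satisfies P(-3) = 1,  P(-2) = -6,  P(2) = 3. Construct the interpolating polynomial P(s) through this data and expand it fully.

P(s) = (37/20)s^2 + (9/4)s - 89/10

L_0(s) = (s + 2)(s - 2) / [5] = (1/5)s^2 - 4/5
L_1(s) = (s + 3)(s - 2) / [-4] = -(1/4)s^2 - (1/4)s + 3/2
L_2(s) = (s + 3)(s + 2) / [20] = (1/20)s^2 + (1/4)s + 3/10
P(s) = 1·L_0 + (-6)·L_1 + 3·L_2
  1·L_0(s) = (1/5)s^2 - 4/5
  (-6)·L_1(s) = (3/2)s^2 + (3/2)s - 9
  3·L_2(s) = (3/20)s^2 + (3/4)s + 9/10
Adding term by term: (37/20)s^2 + (9/4)s - 89/10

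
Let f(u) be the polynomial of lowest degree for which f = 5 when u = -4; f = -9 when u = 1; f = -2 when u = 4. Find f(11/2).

933/160

Evaluate each Lagrange basis at u = 11/2:
L_0(11/2) = (9/2)·(3/2)/[(-5)·(-8)] = 27/160
L_1(11/2) = (19/2)·(3/2)/[(5)·(-3)] = -19/20
L_2(11/2) = (19/2)·(9/2)/[(8)·(3)] = 57/32
Sum: 5·(27/160) + (-9)·(-19/20) + (-2)·(57/32) = 933/160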